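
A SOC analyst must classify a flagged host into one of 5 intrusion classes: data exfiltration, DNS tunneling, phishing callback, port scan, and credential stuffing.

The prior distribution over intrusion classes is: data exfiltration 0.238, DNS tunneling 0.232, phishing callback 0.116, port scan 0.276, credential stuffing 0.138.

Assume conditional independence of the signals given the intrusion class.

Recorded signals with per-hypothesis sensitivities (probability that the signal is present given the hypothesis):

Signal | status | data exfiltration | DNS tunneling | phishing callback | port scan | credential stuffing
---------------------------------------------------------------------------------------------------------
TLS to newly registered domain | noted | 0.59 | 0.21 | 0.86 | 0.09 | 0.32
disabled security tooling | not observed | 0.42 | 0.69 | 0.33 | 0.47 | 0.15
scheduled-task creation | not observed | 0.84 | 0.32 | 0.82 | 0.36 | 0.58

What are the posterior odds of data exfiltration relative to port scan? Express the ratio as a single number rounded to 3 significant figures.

1.55

Posterior odds equal prior odds times the likelihood ratio; only the two competing hypotheses matter (using 1 − P(present | H) for each absent signal).
  data exfiltration: 0.238 × 0.59 × (1 − 0.42) × (1 − 0.84) = 0.013031
  port scan: 0.276 × 0.09 × (1 − 0.47) × (1 − 0.36) = 0.0084257
Posterior odds = 0.013031 / 0.0084257 ≈ 1.55.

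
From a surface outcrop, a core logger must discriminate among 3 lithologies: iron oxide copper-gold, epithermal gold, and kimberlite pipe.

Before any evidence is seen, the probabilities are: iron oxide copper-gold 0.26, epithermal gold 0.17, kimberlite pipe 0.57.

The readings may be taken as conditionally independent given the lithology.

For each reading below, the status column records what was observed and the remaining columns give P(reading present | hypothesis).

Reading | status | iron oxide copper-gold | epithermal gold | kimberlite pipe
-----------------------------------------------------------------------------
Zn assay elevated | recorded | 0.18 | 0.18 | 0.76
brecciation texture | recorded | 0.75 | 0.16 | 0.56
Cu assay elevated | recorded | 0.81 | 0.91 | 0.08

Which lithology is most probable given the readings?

By Bayes' rule with conditional independence, the unnormalized weight for each hypothesis is prior × ∏ likelihoods:
  iron oxide copper-gold: 0.26 × 0.18 × 0.75 × 0.81 = 0.028431
  epithermal gold: 0.17 × 0.18 × 0.16 × 0.91 = 0.0044554
  kimberlite pipe: 0.57 × 0.76 × 0.56 × 0.08 = 0.019407
Normalizing constant Z = 0.028431 + 0.0044554 + 0.019407 = 0.052294.
P(iron oxide copper-gold | evidence) ≈ 0.028431 / 0.052294 ≈ 0.544
P(epithermal gold | evidence) ≈ 0.0044554 / 0.052294 ≈ 0.085
P(kimberlite pipe | evidence) ≈ 0.019407 / 0.052294 ≈ 0.371
The largest is 0.544, so iron oxide copper-gold is most probable.

iron oxide copper-gold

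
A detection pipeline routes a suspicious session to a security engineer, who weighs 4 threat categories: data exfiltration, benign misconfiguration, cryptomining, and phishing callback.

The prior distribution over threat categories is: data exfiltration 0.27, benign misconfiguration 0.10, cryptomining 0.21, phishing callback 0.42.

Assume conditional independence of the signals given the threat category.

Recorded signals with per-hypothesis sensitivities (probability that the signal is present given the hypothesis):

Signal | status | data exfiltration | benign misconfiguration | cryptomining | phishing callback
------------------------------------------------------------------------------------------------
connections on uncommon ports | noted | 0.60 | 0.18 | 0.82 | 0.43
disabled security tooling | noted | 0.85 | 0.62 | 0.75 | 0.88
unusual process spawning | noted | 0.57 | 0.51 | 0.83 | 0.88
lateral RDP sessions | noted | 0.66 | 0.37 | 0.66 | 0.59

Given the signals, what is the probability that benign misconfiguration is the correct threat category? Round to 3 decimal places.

0.010

For each hypothesis, the unnormalized posterior weight is prior × product of the signal likelihoods:
  data exfiltration: 0.27 × 0.60 × 0.85 × 0.57 × 0.66 = 0.051803
  benign misconfiguration: 0.10 × 0.18 × 0.62 × 0.51 × 0.37 = 0.0021059
  cryptomining: 0.21 × 0.82 × 0.75 × 0.83 × 0.66 = 0.070748
  phishing callback: 0.42 × 0.43 × 0.88 × 0.88 × 0.59 = 0.082515
The unnormalized weights sum to 0.20717.
P(benign misconfiguration | evidence) = 0.0021059 / 0.20717 ≈ 0.010.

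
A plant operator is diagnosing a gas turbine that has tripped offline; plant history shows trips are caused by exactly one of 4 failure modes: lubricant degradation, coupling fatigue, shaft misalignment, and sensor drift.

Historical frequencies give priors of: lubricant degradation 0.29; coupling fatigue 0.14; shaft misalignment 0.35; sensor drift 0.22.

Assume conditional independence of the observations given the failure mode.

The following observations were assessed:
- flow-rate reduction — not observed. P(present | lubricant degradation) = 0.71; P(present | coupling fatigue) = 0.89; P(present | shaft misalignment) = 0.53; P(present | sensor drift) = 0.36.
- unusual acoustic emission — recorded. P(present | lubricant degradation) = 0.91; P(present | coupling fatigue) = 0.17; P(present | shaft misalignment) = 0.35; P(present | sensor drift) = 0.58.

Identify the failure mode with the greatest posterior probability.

For each hypothesis, the unnormalized posterior weight is prior × product of the observation likelihoods (using 1 − P(present | H) for each absent observation):
  lubricant degradation: 0.29 × (1 − 0.71) × 0.91 = 0.076531
  coupling fatigue: 0.14 × (1 − 0.89) × 0.17 = 0.002618
  shaft misalignment: 0.35 × (1 − 0.53) × 0.35 = 0.057575
  sensor drift: 0.22 × (1 − 0.36) × 0.58 = 0.081664
Marginal likelihood of the evidence = 0.21839.
P(lubricant degradation | evidence) ≈ 0.076531 / 0.21839 ≈ 0.350
P(coupling fatigue | evidence) ≈ 0.002618 / 0.21839 ≈ 0.012
P(shaft misalignment | evidence) ≈ 0.057575 / 0.21839 ≈ 0.264
P(sensor drift | evidence) ≈ 0.081664 / 0.21839 ≈ 0.374
The largest is 0.374, so sensor drift is most probable.

sensor drift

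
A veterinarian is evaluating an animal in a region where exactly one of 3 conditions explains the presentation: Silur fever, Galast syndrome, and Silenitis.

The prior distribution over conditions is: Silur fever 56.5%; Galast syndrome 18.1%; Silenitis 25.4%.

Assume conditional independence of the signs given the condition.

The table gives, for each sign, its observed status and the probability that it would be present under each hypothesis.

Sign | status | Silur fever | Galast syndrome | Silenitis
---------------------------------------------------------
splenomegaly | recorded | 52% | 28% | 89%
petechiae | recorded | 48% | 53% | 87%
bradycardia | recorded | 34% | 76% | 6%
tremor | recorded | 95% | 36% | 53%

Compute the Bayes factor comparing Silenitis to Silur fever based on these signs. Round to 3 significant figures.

0.305

Take the product of per-sign likelihoods under each hypothesis, then divide.
  Silenitis: 0.89 × 0.87 × 0.06 × 0.53 = 0.024623
  Silur fever: 0.52 × 0.48 × 0.34 × 0.95 = 0.080621
Bayes factor = 0.024623 / 0.080621 ≈ 0.305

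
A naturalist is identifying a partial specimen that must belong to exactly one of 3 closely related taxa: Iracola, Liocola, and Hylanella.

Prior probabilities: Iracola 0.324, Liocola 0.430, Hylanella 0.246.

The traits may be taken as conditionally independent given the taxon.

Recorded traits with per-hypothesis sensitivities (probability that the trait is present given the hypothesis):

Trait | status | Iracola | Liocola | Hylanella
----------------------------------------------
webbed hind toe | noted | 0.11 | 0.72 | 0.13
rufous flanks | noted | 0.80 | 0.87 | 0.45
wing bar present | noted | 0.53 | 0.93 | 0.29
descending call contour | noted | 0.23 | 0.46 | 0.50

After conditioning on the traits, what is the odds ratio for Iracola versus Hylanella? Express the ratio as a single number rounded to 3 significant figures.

1.67

Posterior odds equal prior odds times the likelihood ratio; only the two competing hypotheses matter.
  Iracola: 0.324 × 0.11 × 0.80 × 0.53 × 0.23 = 0.0034756
  Hylanella: 0.246 × 0.13 × 0.45 × 0.29 × 0.50 = 0.0020867
Odds(Iracola : Hylanella) = 0.0034756 / 0.0020867 ≈ 1.67.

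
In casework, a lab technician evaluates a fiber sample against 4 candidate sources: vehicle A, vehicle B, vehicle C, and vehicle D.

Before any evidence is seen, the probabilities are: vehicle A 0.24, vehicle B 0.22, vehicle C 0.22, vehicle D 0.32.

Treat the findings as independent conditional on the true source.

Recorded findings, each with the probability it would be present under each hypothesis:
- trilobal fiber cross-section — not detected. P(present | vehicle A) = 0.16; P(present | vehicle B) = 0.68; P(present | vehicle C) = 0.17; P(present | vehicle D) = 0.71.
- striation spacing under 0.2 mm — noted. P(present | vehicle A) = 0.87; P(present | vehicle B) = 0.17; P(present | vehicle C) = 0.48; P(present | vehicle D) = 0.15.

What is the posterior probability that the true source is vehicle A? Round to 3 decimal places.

0.607

Multiply each prior by the joint likelihood of the evidence pattern (using 1 − P(present | H) for each absent finding):
  vehicle A: 0.24 × (1 − 0.16) × 0.87 = 0.17539
  vehicle B: 0.22 × (1 − 0.68) × 0.17 = 0.011968
  vehicle C: 0.22 × (1 − 0.17) × 0.48 = 0.087648
  vehicle D: 0.32 × (1 − 0.71) × 0.15 = 0.01392
The unnormalized weights sum to 0.28893.
P(vehicle A | evidence) = 0.17539 / 0.28893 ≈ 0.607.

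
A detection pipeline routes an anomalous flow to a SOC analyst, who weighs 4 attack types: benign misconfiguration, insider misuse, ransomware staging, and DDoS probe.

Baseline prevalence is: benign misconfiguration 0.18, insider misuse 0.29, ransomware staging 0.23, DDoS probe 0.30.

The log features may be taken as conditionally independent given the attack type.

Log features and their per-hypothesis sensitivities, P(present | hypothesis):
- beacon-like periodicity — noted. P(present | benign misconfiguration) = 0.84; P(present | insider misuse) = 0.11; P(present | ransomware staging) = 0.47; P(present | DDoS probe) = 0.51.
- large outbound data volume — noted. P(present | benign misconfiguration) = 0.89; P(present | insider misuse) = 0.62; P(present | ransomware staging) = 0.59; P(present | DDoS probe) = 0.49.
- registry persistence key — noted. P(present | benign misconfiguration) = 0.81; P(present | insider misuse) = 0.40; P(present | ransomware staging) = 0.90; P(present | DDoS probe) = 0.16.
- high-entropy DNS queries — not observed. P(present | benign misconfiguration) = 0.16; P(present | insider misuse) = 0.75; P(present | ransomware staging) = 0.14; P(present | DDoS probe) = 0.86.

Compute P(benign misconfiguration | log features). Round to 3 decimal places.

0.633

By Bayes' rule with conditional independence, the unnormalized weight for each hypothesis is prior × ∏ likelihoods (using 1 − P(present | H) for each absent log feature):
  benign misconfiguration: 0.18 × 0.84 × 0.89 × 0.81 × (1 − 0.16) = 0.09156
  insider misuse: 0.29 × 0.11 × 0.62 × 0.40 × (1 − 0.75) = 0.0019778
  ransomware staging: 0.23 × 0.47 × 0.59 × 0.90 × (1 − 0.14) = 0.049365
  DDoS probe: 0.30 × 0.51 × 0.49 × 0.16 × (1 − 0.86) = 0.0016793
Marginal likelihood of the evidence = 0.14458.
P(benign misconfiguration | evidence) = 0.09156 / 0.14458 ≈ 0.633.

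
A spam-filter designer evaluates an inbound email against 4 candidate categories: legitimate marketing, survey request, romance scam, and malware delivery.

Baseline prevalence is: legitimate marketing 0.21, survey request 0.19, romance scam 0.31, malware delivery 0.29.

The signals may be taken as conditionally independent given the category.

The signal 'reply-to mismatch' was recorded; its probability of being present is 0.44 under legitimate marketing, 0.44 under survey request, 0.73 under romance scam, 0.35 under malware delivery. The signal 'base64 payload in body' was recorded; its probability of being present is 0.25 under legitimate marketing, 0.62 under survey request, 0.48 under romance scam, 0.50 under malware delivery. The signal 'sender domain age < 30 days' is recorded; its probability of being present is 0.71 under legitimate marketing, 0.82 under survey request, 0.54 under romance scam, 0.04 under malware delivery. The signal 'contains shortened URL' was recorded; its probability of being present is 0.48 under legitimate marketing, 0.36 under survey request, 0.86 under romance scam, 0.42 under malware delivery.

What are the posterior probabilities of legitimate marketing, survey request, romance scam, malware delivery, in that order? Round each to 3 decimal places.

By Bayes' rule with conditional independence, the unnormalized weight for each hypothesis is prior × ∏ likelihoods:
  legitimate marketing: 0.21 × 0.44 × 0.25 × 0.71 × 0.48 = 0.0078725
  survey request: 0.19 × 0.44 × 0.62 × 0.82 × 0.36 = 0.015301
  romance scam: 0.31 × 0.73 × 0.48 × 0.54 × 0.86 = 0.050445
  malware delivery: 0.29 × 0.35 × 0.50 × 0.04 × 0.42 = 0.0008526
Normalizing constant Z = 0.0078725 + 0.015301 + 0.050445 + 0.0008526 = 0.074471.
P(legitimate marketing | evidence) = 0.0078725 / 0.074471 ≈ 0.106
P(survey request | evidence) = 0.015301 / 0.074471 ≈ 0.205
P(romance scam | evidence) = 0.050445 / 0.074471 ≈ 0.677
P(malware delivery | evidence) = 0.0008526 / 0.074471 ≈ 0.011

0.106, 0.205, 0.677, 0.011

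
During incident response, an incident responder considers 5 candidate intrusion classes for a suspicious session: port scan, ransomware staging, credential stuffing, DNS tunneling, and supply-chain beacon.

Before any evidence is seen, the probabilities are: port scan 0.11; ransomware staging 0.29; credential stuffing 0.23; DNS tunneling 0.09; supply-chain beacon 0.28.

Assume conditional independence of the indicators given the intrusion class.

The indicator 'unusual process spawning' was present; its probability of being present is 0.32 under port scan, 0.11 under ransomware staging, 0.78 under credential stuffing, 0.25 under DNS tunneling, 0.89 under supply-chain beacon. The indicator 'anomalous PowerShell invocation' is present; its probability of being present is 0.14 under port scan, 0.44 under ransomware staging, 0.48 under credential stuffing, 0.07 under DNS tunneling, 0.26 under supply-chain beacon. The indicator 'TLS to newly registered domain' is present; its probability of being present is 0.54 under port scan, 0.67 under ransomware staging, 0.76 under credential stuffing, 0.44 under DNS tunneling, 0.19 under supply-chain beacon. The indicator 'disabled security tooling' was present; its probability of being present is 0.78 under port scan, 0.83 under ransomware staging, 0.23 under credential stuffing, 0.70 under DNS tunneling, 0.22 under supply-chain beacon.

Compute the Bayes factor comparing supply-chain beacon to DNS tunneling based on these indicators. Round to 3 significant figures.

1.79

Joint likelihood of the indicator pattern under each hypothesis:
  supply-chain beacon: 0.89 × 0.26 × 0.19 × 0.22 = 0.0096725
  DNS tunneling: 0.25 × 0.07 × 0.44 × 0.70 = 0.00539
Bayes factor = 0.0096725 / 0.00539 ≈ 1.79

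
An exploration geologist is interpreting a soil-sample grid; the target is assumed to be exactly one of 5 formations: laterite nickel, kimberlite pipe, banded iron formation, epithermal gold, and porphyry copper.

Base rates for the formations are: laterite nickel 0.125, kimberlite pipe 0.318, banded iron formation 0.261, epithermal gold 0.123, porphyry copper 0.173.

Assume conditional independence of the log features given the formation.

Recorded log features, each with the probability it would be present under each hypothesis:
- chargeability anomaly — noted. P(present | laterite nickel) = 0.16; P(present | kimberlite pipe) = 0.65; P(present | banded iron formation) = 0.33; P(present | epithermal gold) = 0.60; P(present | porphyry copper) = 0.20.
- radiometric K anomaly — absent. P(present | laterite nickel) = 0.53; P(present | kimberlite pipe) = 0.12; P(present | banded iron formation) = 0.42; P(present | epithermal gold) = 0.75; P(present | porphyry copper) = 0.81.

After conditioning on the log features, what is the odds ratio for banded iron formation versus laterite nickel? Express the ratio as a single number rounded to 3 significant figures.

5.31

Unnormalized posterior weight (prior times the log feature likelihoods) for each of the two hypotheses (using 1 − P(present | H) for each absent log feature):
  banded iron formation: 0.261 × 0.33 × (1 − 0.42) = 0.049955
  laterite nickel: 0.125 × 0.16 × (1 − 0.53) = 0.0094
Posterior odds = 0.049955 / 0.0094 ≈ 5.31.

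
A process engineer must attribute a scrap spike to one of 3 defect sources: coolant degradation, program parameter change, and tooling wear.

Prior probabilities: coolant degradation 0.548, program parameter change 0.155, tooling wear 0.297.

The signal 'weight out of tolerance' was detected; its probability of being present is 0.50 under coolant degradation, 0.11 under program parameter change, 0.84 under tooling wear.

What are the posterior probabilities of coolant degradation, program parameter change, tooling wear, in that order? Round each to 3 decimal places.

Multiply each prior by the likelihood of the signal:
  coolant degradation: 0.548 × 0.50 = 0.274
  program parameter change: 0.155 × 0.11 = 0.01705
  tooling wear: 0.297 × 0.84 = 0.24948
Marginal likelihood of the evidence = 0.54053.
P(coolant degradation | evidence) = 0.274 / 0.54053 ≈ 0.507
P(program parameter change | evidence) = 0.01705 / 0.54053 ≈ 0.032
P(tooling wear | evidence) = 0.24948 / 0.54053 ≈ 0.462

0.507, 0.032, 0.462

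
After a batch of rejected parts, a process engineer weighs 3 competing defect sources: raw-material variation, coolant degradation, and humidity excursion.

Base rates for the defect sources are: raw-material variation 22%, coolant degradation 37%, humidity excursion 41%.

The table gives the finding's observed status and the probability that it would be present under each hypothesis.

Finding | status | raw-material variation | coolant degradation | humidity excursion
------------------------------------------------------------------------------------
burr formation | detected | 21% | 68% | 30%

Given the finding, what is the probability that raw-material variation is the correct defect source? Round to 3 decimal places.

By Bayes' rule, the unnormalized weight for each hypothesis is prior × likelihood:
  raw-material variation: 0.22 × 0.21 = 0.0462
  coolant degradation: 0.37 × 0.68 = 0.2516
  humidity excursion: 0.41 × 0.30 = 0.123
Normalizing constant Z = 0.0462 + 0.2516 + 0.123 = 0.4208.
P(raw-material variation | evidence) = 0.0462 / 0.4208 ≈ 0.110.

0.110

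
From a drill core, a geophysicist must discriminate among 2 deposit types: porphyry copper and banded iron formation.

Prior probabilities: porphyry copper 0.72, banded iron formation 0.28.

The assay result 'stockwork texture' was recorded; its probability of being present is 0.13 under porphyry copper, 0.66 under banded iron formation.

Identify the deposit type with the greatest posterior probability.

Multiply each prior by the likelihood of the assay result:
  porphyry copper: 0.72 × 0.13 = 0.0936
  banded iron formation: 0.28 × 0.66 = 0.1848
Marginal likelihood of the evidence = 0.2784.
P(porphyry copper | evidence) ≈ 0.0936 / 0.2784 ≈ 0.336
P(banded iron formation | evidence) ≈ 0.1848 / 0.2784 ≈ 0.664
The largest is 0.664, so banded iron formation is most probable.

banded iron formation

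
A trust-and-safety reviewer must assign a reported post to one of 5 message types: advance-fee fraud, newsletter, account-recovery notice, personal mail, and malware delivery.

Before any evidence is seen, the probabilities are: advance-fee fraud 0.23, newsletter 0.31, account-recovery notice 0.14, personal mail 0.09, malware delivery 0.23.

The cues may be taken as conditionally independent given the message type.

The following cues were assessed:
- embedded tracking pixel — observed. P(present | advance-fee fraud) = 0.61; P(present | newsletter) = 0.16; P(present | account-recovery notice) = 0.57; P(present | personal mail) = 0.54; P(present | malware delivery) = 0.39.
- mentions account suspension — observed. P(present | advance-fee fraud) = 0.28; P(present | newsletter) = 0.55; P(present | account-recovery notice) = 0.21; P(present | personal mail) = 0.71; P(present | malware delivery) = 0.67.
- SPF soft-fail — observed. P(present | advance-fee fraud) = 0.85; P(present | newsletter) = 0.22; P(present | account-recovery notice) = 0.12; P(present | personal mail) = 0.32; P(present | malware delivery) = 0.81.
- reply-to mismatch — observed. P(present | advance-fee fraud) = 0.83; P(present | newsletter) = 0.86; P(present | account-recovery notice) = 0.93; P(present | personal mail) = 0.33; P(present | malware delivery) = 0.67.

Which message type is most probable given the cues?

For each hypothesis, the unnormalized posterior weight is prior × product of the cue likelihoods:
  advance-fee fraud: 0.23 × 0.61 × 0.28 × 0.85 × 0.83 = 0.027715
  newsletter: 0.31 × 0.16 × 0.55 × 0.22 × 0.86 = 0.0051614
  account-recovery notice: 0.14 × 0.57 × 0.21 × 0.12 × 0.93 = 0.0018702
  personal mail: 0.09 × 0.54 × 0.71 × 0.32 × 0.33 = 0.0036438
  malware delivery: 0.23 × 0.39 × 0.67 × 0.81 × 0.67 = 0.032616
The unnormalized weights sum to 0.071006.
P(advance-fee fraud | evidence) ≈ 0.027715 / 0.071006 ≈ 0.390
P(newsletter | evidence) ≈ 0.0051614 / 0.071006 ≈ 0.073
P(account-recovery notice | evidence) ≈ 0.0018702 / 0.071006 ≈ 0.026
P(personal mail | evidence) ≈ 0.0036438 / 0.071006 ≈ 0.051
P(malware delivery | evidence) ≈ 0.032616 / 0.071006 ≈ 0.459
The largest is 0.459, so malware delivery is most probable.

malware delivery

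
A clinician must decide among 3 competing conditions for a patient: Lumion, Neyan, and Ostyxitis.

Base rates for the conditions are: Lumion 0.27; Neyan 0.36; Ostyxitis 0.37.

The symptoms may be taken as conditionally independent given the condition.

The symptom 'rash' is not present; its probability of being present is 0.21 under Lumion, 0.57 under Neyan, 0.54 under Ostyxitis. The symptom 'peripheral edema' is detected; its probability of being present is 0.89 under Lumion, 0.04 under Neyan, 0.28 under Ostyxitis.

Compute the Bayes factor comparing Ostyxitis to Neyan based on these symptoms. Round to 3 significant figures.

7.49

Joint likelihood of the symptom pattern under each hypothesis (using 1 − P(present | H) for each absent symptom):
  Ostyxitis: (1 − 0.54) × 0.28 = 0.1288
  Neyan: (1 − 0.57) × 0.04 = 0.0172
Bayes factor = 0.1288 / 0.0172 ≈ 7.49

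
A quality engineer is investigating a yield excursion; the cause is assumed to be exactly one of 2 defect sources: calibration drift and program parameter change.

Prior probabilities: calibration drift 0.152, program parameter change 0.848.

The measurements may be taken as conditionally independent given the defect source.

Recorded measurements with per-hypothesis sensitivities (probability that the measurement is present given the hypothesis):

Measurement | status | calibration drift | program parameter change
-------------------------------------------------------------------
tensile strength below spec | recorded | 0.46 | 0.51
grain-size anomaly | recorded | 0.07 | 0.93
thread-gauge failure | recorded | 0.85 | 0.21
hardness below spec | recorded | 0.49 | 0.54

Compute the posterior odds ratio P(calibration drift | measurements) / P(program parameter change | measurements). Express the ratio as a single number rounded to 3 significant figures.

The normalizing constant cancels in an odds ratio, so compute prior × likelihood for the two hypotheses only:
  calibration drift: 0.152 × 0.46 × 0.07 × 0.85 × 0.49 = 0.0020385
  program parameter change: 0.848 × 0.51 × 0.93 × 0.21 × 0.54 = 0.04561
Posterior odds = 0.0020385 / 0.04561 ≈ 0.0447.

0.0447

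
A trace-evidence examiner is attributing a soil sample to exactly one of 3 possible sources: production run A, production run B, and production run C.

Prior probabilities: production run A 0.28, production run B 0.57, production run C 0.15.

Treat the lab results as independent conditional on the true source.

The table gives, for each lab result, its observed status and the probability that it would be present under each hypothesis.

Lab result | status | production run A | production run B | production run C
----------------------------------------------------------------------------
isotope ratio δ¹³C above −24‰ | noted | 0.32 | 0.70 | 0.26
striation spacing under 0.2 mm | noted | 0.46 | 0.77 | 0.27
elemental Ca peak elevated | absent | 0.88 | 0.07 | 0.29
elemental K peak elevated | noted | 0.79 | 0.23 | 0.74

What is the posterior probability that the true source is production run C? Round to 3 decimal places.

0.074

Multiply each prior by the joint likelihood of the lab result pattern (using 1 − P(present | H) for each absent lab result):
  production run A: 0.28 × 0.32 × 0.46 × (1 − 0.88) × 0.79 = 0.0039073
  production run B: 0.57 × 0.70 × 0.77 × (1 − 0.07) × 0.23 = 0.065716
  production run C: 0.15 × 0.26 × 0.27 × (1 − 0.29) × 0.74 = 0.0055325
Normalizing constant Z = 0.0039073 + 0.065716 + 0.0055325 = 0.075156.
P(production run C | evidence) = 0.0055325 / 0.075156 ≈ 0.074.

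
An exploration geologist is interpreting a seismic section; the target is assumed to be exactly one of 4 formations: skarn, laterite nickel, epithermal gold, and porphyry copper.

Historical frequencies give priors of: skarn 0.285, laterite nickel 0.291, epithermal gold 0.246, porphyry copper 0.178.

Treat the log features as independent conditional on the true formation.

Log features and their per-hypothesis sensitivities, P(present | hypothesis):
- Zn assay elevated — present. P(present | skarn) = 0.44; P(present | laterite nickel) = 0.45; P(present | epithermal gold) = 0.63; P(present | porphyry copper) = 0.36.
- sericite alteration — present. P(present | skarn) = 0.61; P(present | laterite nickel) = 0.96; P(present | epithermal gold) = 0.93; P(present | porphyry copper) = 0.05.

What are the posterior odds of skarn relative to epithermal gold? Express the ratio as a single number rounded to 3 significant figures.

Unnormalized posterior weight (prior times the log feature likelihoods) for each of the two hypotheses:
  skarn: 0.285 × 0.44 × 0.61 = 0.076494
  epithermal gold: 0.246 × 0.63 × 0.93 = 0.14413
Odds(skarn : epithermal gold) = 0.076494 / 0.14413 ≈ 0.531.

0.531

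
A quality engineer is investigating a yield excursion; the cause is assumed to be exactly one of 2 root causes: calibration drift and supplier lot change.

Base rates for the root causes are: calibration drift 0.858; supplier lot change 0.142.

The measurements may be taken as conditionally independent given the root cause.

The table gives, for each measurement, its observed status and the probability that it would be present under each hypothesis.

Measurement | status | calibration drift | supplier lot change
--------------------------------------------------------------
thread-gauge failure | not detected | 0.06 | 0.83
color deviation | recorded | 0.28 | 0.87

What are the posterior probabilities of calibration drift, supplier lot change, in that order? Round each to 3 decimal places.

0.915, 0.085

By Bayes' rule with conditional independence, the unnormalized weight for each hypothesis is prior × ∏ likelihoods (using 1 − P(present | H) for each absent measurement):
  calibration drift: 0.858 × (1 − 0.06) × 0.28 = 0.22583
  supplier lot change: 0.142 × (1 − 0.83) × 0.87 = 0.021002
Marginal likelihood of the evidence = 0.24683.
P(calibration drift | evidence) = 0.22583 / 0.24683 ≈ 0.915
P(supplier lot change | evidence) = 0.021002 / 0.24683 ≈ 0.085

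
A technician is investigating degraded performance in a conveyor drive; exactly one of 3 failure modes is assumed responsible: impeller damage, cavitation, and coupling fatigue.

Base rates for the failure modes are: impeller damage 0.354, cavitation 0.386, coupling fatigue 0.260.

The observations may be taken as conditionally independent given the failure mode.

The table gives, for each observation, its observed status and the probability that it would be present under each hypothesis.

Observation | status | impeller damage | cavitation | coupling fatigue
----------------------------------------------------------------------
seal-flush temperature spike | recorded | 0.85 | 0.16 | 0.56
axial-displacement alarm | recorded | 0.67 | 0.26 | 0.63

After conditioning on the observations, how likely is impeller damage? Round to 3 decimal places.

0.652

By Bayes' rule with conditional independence, the unnormalized weight for each hypothesis is prior × ∏ likelihoods:
  impeller damage: 0.354 × 0.85 × 0.67 = 0.2016
  cavitation: 0.386 × 0.16 × 0.26 = 0.016058
  coupling fatigue: 0.260 × 0.56 × 0.63 = 0.091728
Normalizing constant Z = 0.2016 + 0.016058 + 0.091728 = 0.30939.
P(impeller damage | evidence) = 0.2016 / 0.30939 ≈ 0.652.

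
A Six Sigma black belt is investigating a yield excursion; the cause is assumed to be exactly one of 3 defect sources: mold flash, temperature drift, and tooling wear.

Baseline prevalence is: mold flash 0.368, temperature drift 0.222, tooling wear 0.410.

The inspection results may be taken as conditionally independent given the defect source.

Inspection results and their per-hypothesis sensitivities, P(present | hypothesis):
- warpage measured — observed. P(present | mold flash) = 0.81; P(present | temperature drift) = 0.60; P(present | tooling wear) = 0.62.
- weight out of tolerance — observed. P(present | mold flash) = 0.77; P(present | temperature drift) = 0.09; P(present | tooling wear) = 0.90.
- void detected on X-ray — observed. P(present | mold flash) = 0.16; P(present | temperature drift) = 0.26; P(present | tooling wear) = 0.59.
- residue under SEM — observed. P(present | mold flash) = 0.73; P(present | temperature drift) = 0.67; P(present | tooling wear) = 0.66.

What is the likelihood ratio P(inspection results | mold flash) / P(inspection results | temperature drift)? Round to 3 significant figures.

Joint likelihood of the inspection result pattern under each hypothesis:
  mold flash: 0.81 × 0.77 × 0.16 × 0.73 = 0.072848
  temperature drift: 0.60 × 0.09 × 0.26 × 0.67 = 0.0094068
Bayes factor = 0.072848 / 0.0094068 ≈ 7.74

7.74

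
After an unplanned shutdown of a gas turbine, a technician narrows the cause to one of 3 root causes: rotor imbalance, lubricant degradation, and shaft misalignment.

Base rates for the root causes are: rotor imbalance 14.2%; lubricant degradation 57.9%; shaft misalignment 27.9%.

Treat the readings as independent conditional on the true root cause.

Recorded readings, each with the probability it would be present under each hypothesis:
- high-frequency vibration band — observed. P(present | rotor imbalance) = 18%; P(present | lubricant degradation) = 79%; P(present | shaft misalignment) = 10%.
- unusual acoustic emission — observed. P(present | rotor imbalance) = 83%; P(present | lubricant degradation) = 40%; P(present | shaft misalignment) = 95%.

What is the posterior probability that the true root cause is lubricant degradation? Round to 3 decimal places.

For each hypothesis, the unnormalized posterior weight is prior × product of the reading likelihoods:
  rotor imbalance: 0.142 × 0.18 × 0.83 = 0.021215
  lubricant degradation: 0.579 × 0.79 × 0.40 = 0.18296
  shaft misalignment: 0.279 × 0.10 × 0.95 = 0.026505
The unnormalized weights sum to 0.23068.
P(lubricant degradation | evidence) = 0.18296 / 0.23068 ≈ 0.793.

0.793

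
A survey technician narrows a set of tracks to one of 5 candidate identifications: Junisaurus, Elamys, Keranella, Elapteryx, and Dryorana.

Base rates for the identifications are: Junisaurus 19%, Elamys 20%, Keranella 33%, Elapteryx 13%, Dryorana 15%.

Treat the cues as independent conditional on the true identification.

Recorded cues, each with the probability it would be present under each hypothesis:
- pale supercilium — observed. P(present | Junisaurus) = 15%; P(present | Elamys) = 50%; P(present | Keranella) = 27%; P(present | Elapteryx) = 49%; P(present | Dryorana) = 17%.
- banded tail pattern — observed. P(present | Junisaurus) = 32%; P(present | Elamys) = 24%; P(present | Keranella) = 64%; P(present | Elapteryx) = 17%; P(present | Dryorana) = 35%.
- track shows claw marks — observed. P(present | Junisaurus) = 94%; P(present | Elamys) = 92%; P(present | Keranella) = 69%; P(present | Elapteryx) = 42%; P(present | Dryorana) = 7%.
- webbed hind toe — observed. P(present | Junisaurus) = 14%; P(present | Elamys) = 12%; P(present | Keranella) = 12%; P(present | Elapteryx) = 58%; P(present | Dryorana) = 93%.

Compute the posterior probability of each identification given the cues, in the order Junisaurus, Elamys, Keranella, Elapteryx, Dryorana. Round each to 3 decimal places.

For each hypothesis, the unnormalized posterior weight is prior × product of the cue likelihoods:
  Junisaurus: 0.19 × 0.15 × 0.32 × 0.94 × 0.14 = 0.0012002
  Elamys: 0.20 × 0.50 × 0.24 × 0.92 × 0.12 = 0.0026496
  Keranella: 0.33 × 0.27 × 0.64 × 0.69 × 0.12 = 0.0047216
  Elapteryx: 0.13 × 0.49 × 0.17 × 0.42 × 0.58 = 0.0026379
  Dryorana: 0.15 × 0.17 × 0.35 × 0.07 × 0.93 = 0.00058102
Normalizing constant Z = 0.0012002 + 0.0026496 + 0.0047216 + 0.0026379 + 0.00058102 = 0.01179.
P(Junisaurus | evidence) = 0.0012002 / 0.01179 ≈ 0.102
P(Elamys | evidence) = 0.0026496 / 0.01179 ≈ 0.225
P(Keranella | evidence) = 0.0047216 / 0.01179 ≈ 0.400
P(Elapteryx | evidence) = 0.0026379 / 0.01179 ≈ 0.224
P(Dryorana | evidence) = 0.00058102 / 0.01179 ≈ 0.049

0.102, 0.225, 0.400, 0.224, 0.049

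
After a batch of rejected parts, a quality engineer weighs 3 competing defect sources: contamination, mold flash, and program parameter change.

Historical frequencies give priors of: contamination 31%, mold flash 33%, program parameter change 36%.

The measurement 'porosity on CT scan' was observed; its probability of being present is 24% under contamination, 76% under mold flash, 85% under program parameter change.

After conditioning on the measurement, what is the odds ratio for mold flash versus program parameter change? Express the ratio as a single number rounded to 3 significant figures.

0.820

Posterior odds equal prior odds times the likelihood ratio; only the two competing hypotheses matter.
  mold flash: 0.33 × 0.76 = 0.2508
  program parameter change: 0.36 × 0.85 = 0.306
Posterior odds = 0.2508 / 0.306 ≈ 0.820.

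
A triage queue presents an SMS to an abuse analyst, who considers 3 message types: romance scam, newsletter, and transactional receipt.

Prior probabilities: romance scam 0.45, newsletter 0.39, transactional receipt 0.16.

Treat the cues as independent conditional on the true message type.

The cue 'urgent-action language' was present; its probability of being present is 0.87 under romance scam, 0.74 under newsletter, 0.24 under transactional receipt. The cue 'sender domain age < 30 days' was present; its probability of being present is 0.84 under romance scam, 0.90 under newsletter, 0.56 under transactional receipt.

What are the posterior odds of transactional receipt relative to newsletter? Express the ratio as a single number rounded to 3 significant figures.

0.0828

The normalizing constant cancels in an odds ratio, so compute prior × likelihood for the two hypotheses only:
  transactional receipt: 0.16 × 0.24 × 0.56 = 0.021504
  newsletter: 0.39 × 0.74 × 0.90 = 0.25974
Posterior odds = 0.021504 / 0.25974 ≈ 0.0828.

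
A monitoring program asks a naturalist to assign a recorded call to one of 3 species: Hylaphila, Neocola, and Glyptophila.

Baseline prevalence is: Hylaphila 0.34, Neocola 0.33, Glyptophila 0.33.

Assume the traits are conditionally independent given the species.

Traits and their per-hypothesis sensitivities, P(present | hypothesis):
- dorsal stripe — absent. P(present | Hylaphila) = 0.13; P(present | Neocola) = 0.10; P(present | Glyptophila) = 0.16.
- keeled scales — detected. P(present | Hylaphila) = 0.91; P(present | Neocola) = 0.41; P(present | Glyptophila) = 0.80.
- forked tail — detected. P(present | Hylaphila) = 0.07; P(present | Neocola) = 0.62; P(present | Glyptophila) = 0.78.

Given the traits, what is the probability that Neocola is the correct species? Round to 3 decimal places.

0.282

For each hypothesis, the unnormalized posterior weight is prior × product of the trait likelihoods (using 1 − P(present | H) for each absent trait):
  Hylaphila: 0.34 × (1 − 0.13) × 0.91 × 0.07 = 0.018842
  Neocola: 0.33 × (1 − 0.10) × 0.41 × 0.62 = 0.075497
  Glyptophila: 0.33 × (1 − 0.16) × 0.80 × 0.78 = 0.17297
Marginal likelihood of the evidence = 0.26731.
P(Neocola | evidence) = 0.075497 / 0.26731 ≈ 0.282.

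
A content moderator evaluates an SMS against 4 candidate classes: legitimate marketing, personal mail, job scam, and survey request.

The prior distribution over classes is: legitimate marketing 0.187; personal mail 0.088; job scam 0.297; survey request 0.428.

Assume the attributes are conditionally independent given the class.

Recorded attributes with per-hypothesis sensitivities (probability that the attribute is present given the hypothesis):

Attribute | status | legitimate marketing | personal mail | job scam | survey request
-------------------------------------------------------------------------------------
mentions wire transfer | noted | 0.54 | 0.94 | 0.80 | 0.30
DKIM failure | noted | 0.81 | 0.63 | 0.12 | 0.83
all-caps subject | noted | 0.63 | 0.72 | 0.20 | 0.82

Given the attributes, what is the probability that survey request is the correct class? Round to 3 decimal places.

0.480

For each hypothesis, the unnormalized posterior weight is prior × product of the attribute likelihoods:
  legitimate marketing: 0.187 × 0.54 × 0.81 × 0.63 = 0.05153
  personal mail: 0.088 × 0.94 × 0.63 × 0.72 = 0.037522
  job scam: 0.297 × 0.80 × 0.12 × 0.20 = 0.0057024
  survey request: 0.428 × 0.30 × 0.83 × 0.82 = 0.087389
Marginal likelihood of the evidence = 0.18214.
P(survey request | evidence) = 0.087389 / 0.18214 ≈ 0.480.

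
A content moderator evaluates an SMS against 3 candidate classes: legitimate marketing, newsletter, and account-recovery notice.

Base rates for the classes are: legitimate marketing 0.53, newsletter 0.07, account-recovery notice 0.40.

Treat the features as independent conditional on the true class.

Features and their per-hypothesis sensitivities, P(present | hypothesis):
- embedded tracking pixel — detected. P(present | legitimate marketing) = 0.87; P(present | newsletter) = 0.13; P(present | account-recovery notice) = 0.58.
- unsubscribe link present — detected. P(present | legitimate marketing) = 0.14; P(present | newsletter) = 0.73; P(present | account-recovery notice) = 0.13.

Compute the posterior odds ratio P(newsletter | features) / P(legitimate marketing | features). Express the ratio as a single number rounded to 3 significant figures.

0.103

The normalizing constant cancels in an odds ratio, so compute prior × likelihood for the two hypotheses only:
  newsletter: 0.07 × 0.13 × 0.73 = 0.006643
  legitimate marketing: 0.53 × 0.87 × 0.14 = 0.064554
Odds(newsletter : legitimate marketing) = 0.006643 / 0.064554 ≈ 0.103.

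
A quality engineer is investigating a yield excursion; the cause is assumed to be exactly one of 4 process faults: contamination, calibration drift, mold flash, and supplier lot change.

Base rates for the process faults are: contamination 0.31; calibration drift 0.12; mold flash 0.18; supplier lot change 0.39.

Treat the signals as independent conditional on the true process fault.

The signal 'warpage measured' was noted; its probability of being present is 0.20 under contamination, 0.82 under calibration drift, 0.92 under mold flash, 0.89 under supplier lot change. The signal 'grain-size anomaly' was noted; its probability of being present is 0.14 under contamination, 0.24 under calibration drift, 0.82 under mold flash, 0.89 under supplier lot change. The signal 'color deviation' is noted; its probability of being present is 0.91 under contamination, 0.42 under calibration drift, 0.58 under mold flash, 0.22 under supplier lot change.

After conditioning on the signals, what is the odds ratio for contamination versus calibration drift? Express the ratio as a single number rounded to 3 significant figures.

0.796

The normalizing constant cancels in an odds ratio, so compute prior × likelihood for the two hypotheses only:
  contamination: 0.31 × 0.20 × 0.14 × 0.91 = 0.0078988
  calibration drift: 0.12 × 0.82 × 0.24 × 0.42 = 0.0099187
Odds(contamination : calibration drift) = 0.0078988 / 0.0099187 ≈ 0.796.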